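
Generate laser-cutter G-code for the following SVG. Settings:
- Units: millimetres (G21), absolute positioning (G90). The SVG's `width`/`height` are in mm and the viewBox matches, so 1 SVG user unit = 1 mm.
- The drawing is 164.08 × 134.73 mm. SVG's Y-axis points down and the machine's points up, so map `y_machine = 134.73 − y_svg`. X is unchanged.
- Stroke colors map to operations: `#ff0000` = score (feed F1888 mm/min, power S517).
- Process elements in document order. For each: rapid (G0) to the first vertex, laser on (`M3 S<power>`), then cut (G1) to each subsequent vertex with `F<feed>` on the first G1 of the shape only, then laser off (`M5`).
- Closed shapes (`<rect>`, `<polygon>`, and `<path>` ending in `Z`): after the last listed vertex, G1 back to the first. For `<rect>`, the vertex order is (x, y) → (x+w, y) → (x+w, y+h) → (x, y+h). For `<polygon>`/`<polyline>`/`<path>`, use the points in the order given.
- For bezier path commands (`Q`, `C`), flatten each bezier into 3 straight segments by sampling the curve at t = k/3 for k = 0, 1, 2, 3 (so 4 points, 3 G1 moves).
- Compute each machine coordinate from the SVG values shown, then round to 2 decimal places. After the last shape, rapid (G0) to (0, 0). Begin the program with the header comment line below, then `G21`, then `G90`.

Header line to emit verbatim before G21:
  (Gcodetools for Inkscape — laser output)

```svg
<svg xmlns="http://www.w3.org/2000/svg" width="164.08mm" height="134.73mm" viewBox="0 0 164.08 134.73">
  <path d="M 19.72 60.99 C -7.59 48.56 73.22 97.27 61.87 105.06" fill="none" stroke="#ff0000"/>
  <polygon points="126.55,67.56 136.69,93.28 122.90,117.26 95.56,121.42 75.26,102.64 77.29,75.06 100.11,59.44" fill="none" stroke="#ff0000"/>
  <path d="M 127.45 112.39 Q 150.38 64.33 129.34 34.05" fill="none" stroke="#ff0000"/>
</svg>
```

(Gcodetools for Inkscape — laser output)
G21
G90
G0 X19.72 Y73.74
M3 S517
G1 X21.03 Y69.57 F1888
G1 X49.92 Y47.32
G1 X61.87 Y29.67
M5
G0 X126.55 Y67.17
M3 S517
G1 X136.69 Y41.45 F1888
G1 X122.90 Y17.47
G1 X95.56 Y13.31
G1 X75.26 Y32.09
G1 X77.29 Y59.67
G1 X100.11 Y75.29
G1 X126.55 Y67.17
M5
G0 X127.45 Y22.34
M3 S517
G1 X137.85 Y52.40 F1888
G1 X138.48 Y78.52
G1 X129.34 Y100.68
M5
G0 X0.00 Y0.00

Since the viewBox matches the mm dimensions, user units are millimetres directly. The only transform is the Y-flip y_m = 134.73 − y_svg.

Shape 1 is a cubic bezier drawn with `<path>`. Its stroke #ff0000 means score at S517, F1888. After flipping Y the toolpath is (19.72,73.74) → (21.03,69.57) → (49.92,47.32) → (61.87,29.67).

Shape 2 is a regular polygon drawn with `<polygon>`. Its stroke #ff0000 means score at S517, F1888. After flipping Y the toolpath is (126.55,67.17) → (136.69,41.45) → (122.90,17.47) → (95.56,13.31) → (75.26,32.09) → (77.29,59.67) → (100.11,75.29) → (126.55,67.17), returning to the start.

Shape 3 is a quadratic bezier drawn with `<path>`. Its stroke #ff0000 means score at S517, F1888. After flipping Y the toolpath is (127.45,22.34) → (137.85,52.40) → (138.48,78.52) → (129.34,100.68).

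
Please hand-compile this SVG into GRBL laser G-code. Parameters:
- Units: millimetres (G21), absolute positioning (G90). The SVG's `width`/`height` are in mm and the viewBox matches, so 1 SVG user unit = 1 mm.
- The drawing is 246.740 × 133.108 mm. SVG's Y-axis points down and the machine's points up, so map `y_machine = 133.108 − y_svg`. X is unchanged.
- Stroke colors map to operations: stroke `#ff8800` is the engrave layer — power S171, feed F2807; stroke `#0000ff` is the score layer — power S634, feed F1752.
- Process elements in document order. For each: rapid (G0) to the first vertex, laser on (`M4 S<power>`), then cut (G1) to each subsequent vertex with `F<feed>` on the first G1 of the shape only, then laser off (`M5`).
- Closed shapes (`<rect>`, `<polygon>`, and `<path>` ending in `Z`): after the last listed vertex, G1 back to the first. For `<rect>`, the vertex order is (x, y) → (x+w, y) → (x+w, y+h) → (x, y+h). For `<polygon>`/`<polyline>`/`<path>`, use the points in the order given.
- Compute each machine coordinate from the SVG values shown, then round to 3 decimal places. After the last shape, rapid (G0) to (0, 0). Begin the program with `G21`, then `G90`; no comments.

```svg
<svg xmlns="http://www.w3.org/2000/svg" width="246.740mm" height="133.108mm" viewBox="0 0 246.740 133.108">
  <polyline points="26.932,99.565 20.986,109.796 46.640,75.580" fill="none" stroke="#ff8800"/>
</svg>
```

1 u = 1 mm; y_m = 133.108 − y.

[1] `<polyline>` open polyline, #ff8800→engrave S171 F2807: (26.932,33.543) → (20.986,23.312) → (46.640,57.528)

G21
G90
G0 X26.932 Y33.543
M4 S171
G1 X20.986 Y23.312 F2807
G1 X46.640 Y57.528
M5
G0 X0.000 Y0.000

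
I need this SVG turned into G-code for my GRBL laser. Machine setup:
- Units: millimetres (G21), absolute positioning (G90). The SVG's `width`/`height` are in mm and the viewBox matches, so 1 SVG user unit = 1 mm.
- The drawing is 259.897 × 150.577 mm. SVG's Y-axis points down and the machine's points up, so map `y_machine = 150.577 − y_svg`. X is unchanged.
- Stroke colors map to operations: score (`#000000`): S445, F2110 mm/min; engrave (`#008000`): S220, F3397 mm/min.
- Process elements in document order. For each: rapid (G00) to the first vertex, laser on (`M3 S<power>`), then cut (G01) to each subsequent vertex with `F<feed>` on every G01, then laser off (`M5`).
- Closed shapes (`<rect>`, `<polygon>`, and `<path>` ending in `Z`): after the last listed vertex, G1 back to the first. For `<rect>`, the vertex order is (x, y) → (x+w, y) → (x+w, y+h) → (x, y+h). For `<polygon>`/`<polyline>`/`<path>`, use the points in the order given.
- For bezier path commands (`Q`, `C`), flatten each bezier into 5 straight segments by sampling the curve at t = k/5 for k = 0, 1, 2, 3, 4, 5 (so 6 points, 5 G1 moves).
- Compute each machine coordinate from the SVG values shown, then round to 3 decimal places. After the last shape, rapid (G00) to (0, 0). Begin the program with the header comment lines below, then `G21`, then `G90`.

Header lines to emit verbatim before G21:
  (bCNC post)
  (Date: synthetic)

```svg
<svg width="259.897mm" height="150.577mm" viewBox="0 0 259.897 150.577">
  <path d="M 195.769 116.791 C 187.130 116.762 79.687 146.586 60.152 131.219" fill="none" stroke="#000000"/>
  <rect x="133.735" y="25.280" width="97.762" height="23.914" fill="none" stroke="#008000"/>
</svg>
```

viewBox `0 0 259.897 150.577` with mm width/height → 1 unit = 1 mm. Flip: y_m = 150.577 − y_svg.

**Shape 1** — `<path>` cubic bezier, stroke `#000000` → score (S445, F2110). Control points (SVG): P0=(195.769,116.791), P1=(187.130,116.762), P2=(79.687,146.586), P3=(60.152,131.219); sampled at t=k/5. Machine vertices: (195.769,33.786) → (180.223,30.821) → (149.926,24.294) → (113.840,17.806) → (80.928,14.960) → (60.152,19.358). Open path.

**Shape 2** — `<rect>` rectangle, stroke `#008000` → engrave (S220, F3397). Machine vertices: (133.735,125.297) → (231.497,125.297) → (231.497,101.383) → (133.735,101.383) → (133.735,125.297). Closed: final G1 returns to the first vertex.

(bCNC post)
(Date: synthetic)
G21
G90
G00 X195.769 Y33.786
M3 S445
G01 X180.223 Y30.821 F2110
G01 X149.926 Y24.294 F2110
G01 X113.840 Y17.806 F2110
G01 X80.928 Y14.960 F2110
G01 X60.152 Y19.358 F2110
M5
G00 X133.735 Y125.297
M3 S220
G01 X231.497 Y125.297 F3397
G01 X231.497 Y101.383 F3397
G01 X133.735 Y101.383 F3397
G01 X133.735 Y125.297 F3397
M5
G00 X0.000 Y0.000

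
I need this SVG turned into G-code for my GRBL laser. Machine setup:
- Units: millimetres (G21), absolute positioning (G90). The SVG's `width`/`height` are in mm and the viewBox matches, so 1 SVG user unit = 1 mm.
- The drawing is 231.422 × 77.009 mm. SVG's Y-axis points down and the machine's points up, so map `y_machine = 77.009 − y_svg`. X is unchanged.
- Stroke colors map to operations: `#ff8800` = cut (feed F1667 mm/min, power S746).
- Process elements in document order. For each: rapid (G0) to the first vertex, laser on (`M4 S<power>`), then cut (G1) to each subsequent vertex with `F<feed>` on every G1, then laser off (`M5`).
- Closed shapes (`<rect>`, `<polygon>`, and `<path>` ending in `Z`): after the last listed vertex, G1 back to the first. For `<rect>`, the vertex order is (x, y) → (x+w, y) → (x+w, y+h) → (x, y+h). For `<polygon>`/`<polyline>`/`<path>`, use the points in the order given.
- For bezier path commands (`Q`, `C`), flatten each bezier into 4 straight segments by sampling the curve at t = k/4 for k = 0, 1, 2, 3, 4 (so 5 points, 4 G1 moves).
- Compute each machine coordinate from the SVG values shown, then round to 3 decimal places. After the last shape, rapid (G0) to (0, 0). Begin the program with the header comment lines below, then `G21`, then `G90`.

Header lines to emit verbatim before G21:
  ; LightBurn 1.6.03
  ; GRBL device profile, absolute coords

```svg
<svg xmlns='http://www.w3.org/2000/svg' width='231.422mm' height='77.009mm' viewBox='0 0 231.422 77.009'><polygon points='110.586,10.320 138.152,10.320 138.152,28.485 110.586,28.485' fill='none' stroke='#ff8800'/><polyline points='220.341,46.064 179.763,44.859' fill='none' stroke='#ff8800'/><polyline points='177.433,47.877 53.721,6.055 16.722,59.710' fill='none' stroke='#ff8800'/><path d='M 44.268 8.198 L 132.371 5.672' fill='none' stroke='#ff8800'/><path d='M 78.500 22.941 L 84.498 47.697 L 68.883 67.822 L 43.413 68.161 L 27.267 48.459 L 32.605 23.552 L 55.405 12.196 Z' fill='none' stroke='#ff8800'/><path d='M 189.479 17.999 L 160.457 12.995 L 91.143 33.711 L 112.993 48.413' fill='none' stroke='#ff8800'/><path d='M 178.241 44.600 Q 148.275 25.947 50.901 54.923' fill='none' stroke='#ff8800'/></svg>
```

Since the viewBox matches the mm dimensions, user units are millimetres directly. The only transform is the Y-flip y_m = 77.009 − y_svg.

Shape 1 is a rectangle drawn with `<polygon>`. Its stroke #ff8800 means cut at S746, F1667. After flipping Y the toolpath is (110.586,66.689) → (138.152,66.689) → (138.152,48.524) → (110.586,48.524) → (110.586,66.689), returning to the start.

Shape 2 is a line segment drawn with `<polyline>`. Its stroke #ff8800 means cut at S746, F1667. After flipping Y the toolpath is (220.341,30.945) → (179.763,32.150).

Shape 3 is a open polyline drawn with `<polyline>`. Its stroke #ff8800 means cut at S746, F1667. After flipping Y the toolpath is (177.433,29.132) → (53.721,70.954) → (16.722,17.299).

Shape 4 is a line segment drawn with `<path>`. Its stroke #ff8800 means cut at S746, F1667. After flipping Y the toolpath is (44.268,68.811) → (132.371,71.337).

Shape 5 is a regular polygon drawn with `<path>`. Its stroke #ff8800 means cut at S746, F1667. After flipping Y the toolpath is (78.500,54.068) → (84.498,29.312) → (68.883,9.187) → (43.413,8.848) → (27.267,28.550) → (32.605,53.457) → (55.405,64.813) → (78.500,54.068), returning to the start.

Shape 6 is a open polyline drawn with `<path>`. Its stroke #ff8800 means cut at S746, F1667. After flipping Y the toolpath is (189.479,59.010) → (160.457,64.014) → (91.143,43.298) → (112.993,28.596).

Shape 7 is a quadratic bezier drawn with `<path>`. Its stroke #ff8800 means cut at S746, F1667. After flipping Y the toolpath is (178.241,32.409) → (159.045,38.759) → (131.423,39.155) → (95.375,33.597) → (50.901,22.086).

; LightBurn 1.6.03
; GRBL device profile, absolute coords
G21
G90
G0 X110.586 Y66.689
M4 S746
G1 X138.152 Y66.689 F1667
G1 X138.152 Y48.524 F1667
G1 X110.586 Y48.524 F1667
G1 X110.586 Y66.689 F1667
M5
G0 X220.341 Y30.945
M4 S746
G1 X179.763 Y32.150 F1667
M5
G0 X177.433 Y29.132
M4 S746
G1 X53.721 Y70.954 F1667
G1 X16.722 Y17.299 F1667
M5
G0 X44.268 Y68.811
M4 S746
G1 X132.371 Y71.337 F1667
M5
G0 X78.500 Y54.068
M4 S746
G1 X84.498 Y29.312 F1667
G1 X68.883 Y9.187 F1667
G1 X43.413 Y8.848 F1667
G1 X27.267 Y28.550 F1667
G1 X32.605 Y53.457 F1667
G1 X55.405 Y64.813 F1667
G1 X78.500 Y54.068 F1667
M5
G0 X189.479 Y59.010
M4 S746
G1 X160.457 Y64.014 F1667
G1 X91.143 Y43.298 F1667
G1 X112.993 Y28.596 F1667
M5
G0 X178.241 Y32.409
M4 S746
G1 X159.045 Y38.759 F1667
G1 X131.423 Y39.155 F1667
G1 X95.375 Y33.597 F1667
G1 X50.901 Y22.086 F1667
M5
G0 X0.000 Y0.000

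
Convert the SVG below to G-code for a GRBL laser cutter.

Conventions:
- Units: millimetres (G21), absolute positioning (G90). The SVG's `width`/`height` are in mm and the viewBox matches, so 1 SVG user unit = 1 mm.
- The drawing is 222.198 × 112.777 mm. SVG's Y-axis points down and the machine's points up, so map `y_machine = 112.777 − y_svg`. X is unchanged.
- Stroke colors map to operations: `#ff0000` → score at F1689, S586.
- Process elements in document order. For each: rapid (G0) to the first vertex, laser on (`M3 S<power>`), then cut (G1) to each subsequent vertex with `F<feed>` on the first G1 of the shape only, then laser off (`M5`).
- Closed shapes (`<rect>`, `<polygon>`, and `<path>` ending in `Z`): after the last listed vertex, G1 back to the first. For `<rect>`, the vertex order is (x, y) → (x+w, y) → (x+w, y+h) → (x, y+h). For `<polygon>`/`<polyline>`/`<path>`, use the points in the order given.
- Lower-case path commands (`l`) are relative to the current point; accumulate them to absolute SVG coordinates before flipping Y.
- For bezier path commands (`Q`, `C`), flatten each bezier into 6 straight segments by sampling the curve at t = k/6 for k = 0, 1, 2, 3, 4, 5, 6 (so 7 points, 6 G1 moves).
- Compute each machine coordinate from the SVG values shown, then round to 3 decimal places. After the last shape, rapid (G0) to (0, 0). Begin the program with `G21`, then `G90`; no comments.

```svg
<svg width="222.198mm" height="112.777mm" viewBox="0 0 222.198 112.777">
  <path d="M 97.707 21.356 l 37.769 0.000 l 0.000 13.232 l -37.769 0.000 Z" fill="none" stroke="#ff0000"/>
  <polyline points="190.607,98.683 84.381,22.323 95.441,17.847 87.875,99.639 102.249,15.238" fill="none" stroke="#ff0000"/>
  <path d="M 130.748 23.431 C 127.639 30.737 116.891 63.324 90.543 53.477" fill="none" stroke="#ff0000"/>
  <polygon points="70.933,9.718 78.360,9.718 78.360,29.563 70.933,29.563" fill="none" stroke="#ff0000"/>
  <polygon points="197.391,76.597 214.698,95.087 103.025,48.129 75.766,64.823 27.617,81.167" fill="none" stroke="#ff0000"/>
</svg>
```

G21
G90
G0 X97.707 Y91.421
M3 S586
G1 X135.476 Y91.421 F1689
G1 X135.476 Y78.189
G1 X97.707 Y78.189
G1 X97.707 Y91.421
M5
G0 X190.607 Y14.094
M3 S586
G1 X84.381 Y90.454 F1689
G1 X95.441 Y94.930
G1 X87.875 Y13.138
G1 X102.249 Y97.539
M5
G0 X130.748 Y89.346
M3 S586
G1 X128.520 Y83.900 F1689
G1 X124.798 Y76.121
G1 X119.360 Y67.891
G1 X111.986 Y61.090
G1 X102.454 Y57.599
G1 X90.543 Y59.300
M5
G0 X70.933 Y103.059
M3 S586
G1 X78.360 Y103.059 F1689
G1 X78.360 Y83.214
G1 X70.933 Y83.214
G1 X70.933 Y103.059
M5
G0 X197.391 Y36.180
M3 S586
G1 X214.698 Y17.690 F1689
G1 X103.025 Y64.648
G1 X75.766 Y47.954
G1 X27.617 Y31.610
G1 X197.391 Y36.180
M5
G0 X0.000 Y0.000

1 u = 1 mm; y_m = 112.777 − y.

[1] `<path>` rectangle, #ff0000→score S586 F1689: (97.707,91.421) → (135.476,91.421) → (135.476,78.189) → (97.707,78.189) → (97.707,91.421) (closed)

[2] `<polyline>` open polyline, #ff0000→score S586 F1689: (190.607,14.094) → (84.381,90.454) → (95.441,94.930) → (87.875,13.138) → (102.249,97.539)

[3] `<path>` cubic bezier, #ff0000→score S586 F1689: (130.748,89.346) → (128.520,83.900) → (124.798,76.121) → (119.360,67.891) → (111.986,61.090) → (102.454,57.599) → (90.543,59.300)

[4] `<polygon>` rectangle, #ff0000→score S586 F1689: (70.933,103.059) → (78.360,103.059) → (78.360,83.214) → (70.933,83.214) → (70.933,103.059) (closed)

[5] `<polygon>` closed polygon, #ff0000→score S586 F1689: (197.391,36.180) → (214.698,17.690) → (103.025,64.648) → (75.766,47.954) → (27.617,31.610) → (197.391,36.180) (closed)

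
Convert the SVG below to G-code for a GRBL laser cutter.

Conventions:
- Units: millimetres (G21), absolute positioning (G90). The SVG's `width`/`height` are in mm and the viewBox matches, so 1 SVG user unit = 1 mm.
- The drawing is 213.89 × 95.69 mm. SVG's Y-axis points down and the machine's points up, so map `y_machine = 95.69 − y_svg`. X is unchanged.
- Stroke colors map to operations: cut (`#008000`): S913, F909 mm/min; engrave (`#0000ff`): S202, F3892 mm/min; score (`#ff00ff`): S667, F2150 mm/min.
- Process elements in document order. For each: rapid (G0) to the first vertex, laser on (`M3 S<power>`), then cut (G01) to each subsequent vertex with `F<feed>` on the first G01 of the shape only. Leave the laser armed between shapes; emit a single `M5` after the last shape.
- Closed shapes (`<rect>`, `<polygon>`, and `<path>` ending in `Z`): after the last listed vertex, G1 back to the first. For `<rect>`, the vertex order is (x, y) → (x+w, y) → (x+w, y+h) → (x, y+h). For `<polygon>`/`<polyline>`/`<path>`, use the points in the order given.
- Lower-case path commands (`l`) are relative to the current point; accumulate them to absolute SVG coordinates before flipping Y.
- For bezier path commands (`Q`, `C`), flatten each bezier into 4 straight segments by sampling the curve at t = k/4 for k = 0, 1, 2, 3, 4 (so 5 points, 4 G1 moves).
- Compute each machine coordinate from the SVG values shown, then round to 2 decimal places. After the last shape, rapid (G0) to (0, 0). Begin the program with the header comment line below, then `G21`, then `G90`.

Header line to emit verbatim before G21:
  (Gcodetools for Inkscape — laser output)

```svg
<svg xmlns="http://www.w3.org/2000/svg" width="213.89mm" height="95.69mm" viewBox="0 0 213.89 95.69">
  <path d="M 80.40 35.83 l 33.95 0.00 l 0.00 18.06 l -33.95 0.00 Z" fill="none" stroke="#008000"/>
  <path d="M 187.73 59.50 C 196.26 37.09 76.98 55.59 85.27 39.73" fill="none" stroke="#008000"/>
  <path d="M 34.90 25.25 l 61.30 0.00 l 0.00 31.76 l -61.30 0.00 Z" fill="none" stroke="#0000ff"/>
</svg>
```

(Gcodetools for Inkscape — laser output)
G21
G90
G0 X80.40 Y59.86
M3 S913
G01 X114.35 Y59.86 F909
G01 X114.35 Y41.80
G01 X80.40 Y41.80
G01 X80.40 Y59.86
G0 X187.73 Y36.19
M3 S913
G01 X174.15 Y46.50 F909
G01 X136.59 Y48.53
G01 X98.98 Y49.33
G01 X85.27 Y55.96
G0 X34.90 Y70.44
M3 S202
G01 X96.20 Y70.44 F3892
G01 X96.20 Y38.68
G01 X34.90 Y38.68
G01 X34.90 Y70.44
M5
G0 X0.00 Y0.00

1 u = 1 mm; y_m = 95.69 − y.

[1] `<path>` rectangle, #008000→cut S913 F909: (80.40,59.86) → (114.35,59.86) → (114.35,41.80) → (80.40,41.80) → (80.40,59.86) (closed)

[2] `<path>` cubic bezier, #008000→cut S913 F909: (187.73,36.19) → (174.15,46.50) → (136.59,48.53) → (98.98,49.33) → (85.27,55.96)

[3] `<path>` rectangle, #0000ff→engrave S202 F3892: (34.90,70.44) → (96.20,70.44) → (96.20,38.68) → (34.90,38.68) → (34.90,70.44) (closed)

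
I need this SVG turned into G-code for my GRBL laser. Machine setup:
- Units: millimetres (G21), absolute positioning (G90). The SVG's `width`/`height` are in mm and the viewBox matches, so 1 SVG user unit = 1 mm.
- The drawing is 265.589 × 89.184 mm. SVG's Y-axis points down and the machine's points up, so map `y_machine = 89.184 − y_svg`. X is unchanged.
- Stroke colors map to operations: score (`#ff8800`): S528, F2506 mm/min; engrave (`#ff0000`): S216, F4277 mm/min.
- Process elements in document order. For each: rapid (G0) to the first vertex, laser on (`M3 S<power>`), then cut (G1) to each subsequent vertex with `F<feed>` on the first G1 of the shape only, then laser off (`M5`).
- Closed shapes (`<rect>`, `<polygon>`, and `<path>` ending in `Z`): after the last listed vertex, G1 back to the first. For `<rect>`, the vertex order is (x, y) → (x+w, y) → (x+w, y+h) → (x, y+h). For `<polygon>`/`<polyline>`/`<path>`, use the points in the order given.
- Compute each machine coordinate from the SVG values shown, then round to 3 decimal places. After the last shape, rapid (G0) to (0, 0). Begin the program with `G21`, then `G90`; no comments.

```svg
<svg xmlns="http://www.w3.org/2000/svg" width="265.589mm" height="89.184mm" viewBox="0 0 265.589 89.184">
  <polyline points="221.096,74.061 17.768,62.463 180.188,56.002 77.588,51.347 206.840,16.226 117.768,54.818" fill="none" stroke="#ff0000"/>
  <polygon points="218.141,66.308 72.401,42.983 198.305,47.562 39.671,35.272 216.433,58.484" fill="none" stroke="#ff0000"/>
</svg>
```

viewBox `0 0 265.589 89.184` with mm width/height → 1 unit = 1 mm. Flip: y_m = 89.184 − y_svg.

**Shape 1** — `<polyline>` open polyline, stroke `#ff0000` → engrave (S216, F4277). Machine vertices: (221.096,15.123) → (17.768,26.721) → (180.188,33.182) → (77.588,37.837) → (206.840,72.958) → (117.768,34.366). Open path.

**Shape 2** — `<polygon>` closed polygon, stroke `#ff0000` → engrave (S216, F4277). Machine vertices: (218.141,22.876) → (72.401,46.201) → (198.305,41.622) → (39.671,53.912) → (216.433,30.700) → (218.141,22.876). Closed: final G1 returns to the first vertex.

G21
G90
G0 X221.096 Y15.123
M3 S216
G1 X17.768 Y26.721 F4277
G1 X180.188 Y33.182
G1 X77.588 Y37.837
G1 X206.840 Y72.958
G1 X117.768 Y34.366
M5
G0 X218.141 Y22.876
M3 S216
G1 X72.401 Y46.201 F4277
G1 X198.305 Y41.622
G1 X39.671 Y53.912
G1 X216.433 Y30.700
G1 X218.141 Y22.876
M5
G0 X0.000 Y0.000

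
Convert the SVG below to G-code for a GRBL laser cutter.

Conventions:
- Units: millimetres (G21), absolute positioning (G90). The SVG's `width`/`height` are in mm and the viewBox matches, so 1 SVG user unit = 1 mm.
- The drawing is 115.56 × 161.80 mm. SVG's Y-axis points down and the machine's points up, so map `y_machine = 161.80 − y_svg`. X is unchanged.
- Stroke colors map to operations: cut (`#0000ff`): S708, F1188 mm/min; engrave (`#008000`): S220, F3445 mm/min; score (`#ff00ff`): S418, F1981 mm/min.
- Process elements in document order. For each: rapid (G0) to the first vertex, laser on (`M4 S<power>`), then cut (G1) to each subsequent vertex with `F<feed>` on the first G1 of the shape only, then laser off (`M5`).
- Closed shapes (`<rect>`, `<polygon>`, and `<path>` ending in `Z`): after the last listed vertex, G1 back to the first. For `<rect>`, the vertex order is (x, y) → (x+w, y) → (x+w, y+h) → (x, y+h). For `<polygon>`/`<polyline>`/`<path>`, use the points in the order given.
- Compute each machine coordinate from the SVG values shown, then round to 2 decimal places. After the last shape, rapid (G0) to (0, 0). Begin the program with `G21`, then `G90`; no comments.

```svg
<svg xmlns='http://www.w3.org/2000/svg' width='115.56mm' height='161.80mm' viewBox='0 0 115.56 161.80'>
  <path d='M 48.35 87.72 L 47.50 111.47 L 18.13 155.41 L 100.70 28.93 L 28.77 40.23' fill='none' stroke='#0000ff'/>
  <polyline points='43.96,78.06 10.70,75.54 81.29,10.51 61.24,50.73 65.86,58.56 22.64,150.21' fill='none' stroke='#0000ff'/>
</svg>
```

viewBox `0 0 115.56 161.80` with mm width/height → 1 unit = 1 mm. Flip: y_m = 161.80 − y_svg.

**Shape 1** — `<path>` open polyline, stroke `#0000ff` → cut (S708, F1188). Machine vertices: (48.35,74.08) → (47.50,50.33) → (18.13,6.39) → (100.70,132.87) → (28.77,121.57). Open path.

**Shape 2** — `<polyline>` open polyline, stroke `#0000ff` → cut (S708, F1188). Machine vertices: (43.96,83.74) → (10.70,86.26) → (81.29,151.29) → (61.24,111.07) → (65.86,103.24) → (22.64,11.59). Open path.

G21
G90
G0 X48.35 Y74.08
M4 S708
G1 X47.50 Y50.33 F1188
G1 X18.13 Y6.39
G1 X100.70 Y132.87
G1 X28.77 Y121.57
M5
G0 X43.96 Y83.74
M4 S708
G1 X10.70 Y86.26 F1188
G1 X81.29 Y151.29
G1 X61.24 Y111.07
G1 X65.86 Y103.24
G1 X22.64 Y11.59
M5
G0 X0.00 Y0.00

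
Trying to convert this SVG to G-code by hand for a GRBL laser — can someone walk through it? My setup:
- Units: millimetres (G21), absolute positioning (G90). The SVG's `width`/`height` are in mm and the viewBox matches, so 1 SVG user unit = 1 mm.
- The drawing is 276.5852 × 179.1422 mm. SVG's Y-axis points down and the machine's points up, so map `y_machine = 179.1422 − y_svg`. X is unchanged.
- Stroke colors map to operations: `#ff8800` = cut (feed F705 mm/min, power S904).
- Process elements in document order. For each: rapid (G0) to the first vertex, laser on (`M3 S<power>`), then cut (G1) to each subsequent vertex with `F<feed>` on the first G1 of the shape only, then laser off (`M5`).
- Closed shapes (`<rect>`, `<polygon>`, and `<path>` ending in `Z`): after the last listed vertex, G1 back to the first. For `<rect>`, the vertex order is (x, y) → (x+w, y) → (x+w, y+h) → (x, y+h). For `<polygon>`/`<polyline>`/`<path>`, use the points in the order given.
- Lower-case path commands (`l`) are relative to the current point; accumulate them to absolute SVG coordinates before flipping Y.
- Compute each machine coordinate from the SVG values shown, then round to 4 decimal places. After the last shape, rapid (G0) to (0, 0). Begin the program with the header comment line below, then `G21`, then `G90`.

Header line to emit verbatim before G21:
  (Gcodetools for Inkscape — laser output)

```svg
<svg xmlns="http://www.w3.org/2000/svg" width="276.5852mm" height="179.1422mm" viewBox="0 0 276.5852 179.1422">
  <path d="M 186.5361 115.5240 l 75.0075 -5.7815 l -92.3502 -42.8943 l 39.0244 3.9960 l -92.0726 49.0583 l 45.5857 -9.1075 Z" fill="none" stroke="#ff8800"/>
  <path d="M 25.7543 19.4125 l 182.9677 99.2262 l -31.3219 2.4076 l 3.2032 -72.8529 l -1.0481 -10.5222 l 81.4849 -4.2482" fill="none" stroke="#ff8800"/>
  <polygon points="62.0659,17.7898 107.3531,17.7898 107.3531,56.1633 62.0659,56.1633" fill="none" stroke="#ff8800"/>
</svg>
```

Since the viewBox matches the mm dimensions, user units are millimetres directly. The only transform is the Y-flip y_m = 179.1422 − y_svg.

Shape 1 is a closed polygon drawn with `<path>`. Its stroke #ff8800 means cut at S904, F705. After flipping Y the toolpath is (186.5361,63.6182) → (261.5436,69.3997) → (169.1934,112.2940) → (208.2178,108.2980) → (116.1452,59.2397) → (161.7309,68.3472) → (186.5361,63.6182), returning to the start.

Shape 2 is a open polyline drawn with `<path>`. Its stroke #ff8800 means cut at S904, F705. After flipping Y the toolpath is (25.7543,159.7297) → (208.7220,60.5035) → (177.4001,58.0959) → (180.6033,130.9488) → (179.5552,141.4710) → (261.0401,145.7192).

Shape 3 is a rectangle drawn with `<polygon>`. Its stroke #ff8800 means cut at S904, F705. After flipping Y the toolpath is (62.0659,161.3524) → (107.3531,161.3524) → (107.3531,122.9789) → (62.0659,122.9789) → (62.0659,161.3524), returning to the start.

(Gcodetools for Inkscape — laser output)
G21
G90
G0 X186.5361 Y63.6182
M3 S904
G1 X261.5436 Y69.3997 F705
G1 X169.1934 Y112.2940
G1 X208.2178 Y108.2980
G1 X116.1452 Y59.2397
G1 X161.7309 Y68.3472
G1 X186.5361 Y63.6182
M5
G0 X25.7543 Y159.7297
M3 S904
G1 X208.7220 Y60.5035 F705
G1 X177.4001 Y58.0959
G1 X180.6033 Y130.9488
G1 X179.5552 Y141.4710
G1 X261.0401 Y145.7192
M5
G0 X62.0659 Y161.3524
M3 S904
G1 X107.3531 Y161.3524 F705
G1 X107.3531 Y122.9789
G1 X62.0659 Y122.9789
G1 X62.0659 Y161.3524
M5
G0 X0.0000 Y0.0000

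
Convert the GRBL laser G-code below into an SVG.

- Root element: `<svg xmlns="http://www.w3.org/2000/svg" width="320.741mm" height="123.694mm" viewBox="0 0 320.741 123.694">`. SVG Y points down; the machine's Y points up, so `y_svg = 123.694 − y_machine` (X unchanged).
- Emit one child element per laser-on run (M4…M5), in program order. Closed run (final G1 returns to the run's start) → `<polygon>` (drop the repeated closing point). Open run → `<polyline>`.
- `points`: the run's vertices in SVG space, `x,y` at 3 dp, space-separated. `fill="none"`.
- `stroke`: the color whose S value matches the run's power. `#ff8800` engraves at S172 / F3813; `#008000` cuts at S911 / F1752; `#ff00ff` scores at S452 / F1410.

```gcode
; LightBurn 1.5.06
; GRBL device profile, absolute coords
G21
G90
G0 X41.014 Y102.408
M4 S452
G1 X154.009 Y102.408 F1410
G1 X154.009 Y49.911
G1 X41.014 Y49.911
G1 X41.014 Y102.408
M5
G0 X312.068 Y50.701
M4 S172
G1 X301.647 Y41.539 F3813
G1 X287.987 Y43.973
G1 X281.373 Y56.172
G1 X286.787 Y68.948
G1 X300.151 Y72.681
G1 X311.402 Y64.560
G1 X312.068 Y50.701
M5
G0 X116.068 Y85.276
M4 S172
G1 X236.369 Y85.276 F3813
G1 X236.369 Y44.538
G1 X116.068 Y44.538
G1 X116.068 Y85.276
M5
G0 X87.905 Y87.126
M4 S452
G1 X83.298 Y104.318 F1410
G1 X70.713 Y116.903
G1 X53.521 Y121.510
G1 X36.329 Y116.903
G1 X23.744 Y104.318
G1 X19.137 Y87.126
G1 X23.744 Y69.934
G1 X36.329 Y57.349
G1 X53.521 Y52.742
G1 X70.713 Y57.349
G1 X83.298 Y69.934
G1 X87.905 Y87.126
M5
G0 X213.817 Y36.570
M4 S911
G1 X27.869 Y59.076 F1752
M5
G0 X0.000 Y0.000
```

Machine Y-up, SVG Y-down with viewBox height 123.694, so y_svg = 123.694 − y_machine; X carries over.

Run 1: the run's S452 means `#ff00ff` (score). The run returns to its start, so emit a `<polygon>` with points (Y-flipped): 41.014,21.286 154.009,21.286 154.009,73.783 41.014,73.783.

Run 2: power S172 maps to stroke `#ff8800` (engrave). The run returns to its start, so emit a `<polygon>` with points (Y-flipped): 312.068,72.993 301.647,82.155 287.987,79.721 281.373,67.522 286.787,54.746 300.151,51.013 311.402,59.134.

Run 3: S172 ⇒ engrave layer `#ff8800`. The run returns to its start, so emit a `<polygon>` with points (Y-flipped): 116.068,38.418 236.369,38.418 236.369,79.156 116.068,79.156.

Run 4: S452 ⇒ score layer `#ff00ff`. The run returns to its start, so emit a `<polygon>` with points (Y-flipped): 87.905,36.568 83.298,19.376 70.713,6.791 53.521,2.184 36.329,6.791 23.744,19.376 19.137,36.568 23.744,53.760 36.329,66.345 53.521,70.952 70.713,66.345 83.298,53.760.

Run 5: the run's S911 means `#008000` (cut). The run is open, so emit a `<polyline>` with points (Y-flipped): 213.817,87.124 27.869,64.618.

<svg xmlns="http://www.w3.org/2000/svg" width="320.741mm" height="123.694mm" viewBox="0 0 320.741 123.694">
  <polygon points="41.014,21.286 154.009,21.286 154.009,73.783 41.014,73.783" fill="none" stroke="#ff00ff"/>
  <polygon points="312.068,72.993 301.647,82.155 287.987,79.721 281.373,67.522 286.787,54.746 300.151,51.013 311.402,59.134" fill="none" stroke="#ff8800"/>
  <polygon points="116.068,38.418 236.369,38.418 236.369,79.156 116.068,79.156" fill="none" stroke="#ff8800"/>
  <polygon points="87.905,36.568 83.298,19.376 70.713,6.791 53.521,2.184 36.329,6.791 23.744,19.376 19.137,36.568 23.744,53.760 36.329,66.345 53.521,70.952 70.713,66.345 83.298,53.760" fill="none" stroke="#ff00ff"/>
  <polyline points="213.817,87.124 27.869,64.618" fill="none" stroke="#008000"/>
</svg>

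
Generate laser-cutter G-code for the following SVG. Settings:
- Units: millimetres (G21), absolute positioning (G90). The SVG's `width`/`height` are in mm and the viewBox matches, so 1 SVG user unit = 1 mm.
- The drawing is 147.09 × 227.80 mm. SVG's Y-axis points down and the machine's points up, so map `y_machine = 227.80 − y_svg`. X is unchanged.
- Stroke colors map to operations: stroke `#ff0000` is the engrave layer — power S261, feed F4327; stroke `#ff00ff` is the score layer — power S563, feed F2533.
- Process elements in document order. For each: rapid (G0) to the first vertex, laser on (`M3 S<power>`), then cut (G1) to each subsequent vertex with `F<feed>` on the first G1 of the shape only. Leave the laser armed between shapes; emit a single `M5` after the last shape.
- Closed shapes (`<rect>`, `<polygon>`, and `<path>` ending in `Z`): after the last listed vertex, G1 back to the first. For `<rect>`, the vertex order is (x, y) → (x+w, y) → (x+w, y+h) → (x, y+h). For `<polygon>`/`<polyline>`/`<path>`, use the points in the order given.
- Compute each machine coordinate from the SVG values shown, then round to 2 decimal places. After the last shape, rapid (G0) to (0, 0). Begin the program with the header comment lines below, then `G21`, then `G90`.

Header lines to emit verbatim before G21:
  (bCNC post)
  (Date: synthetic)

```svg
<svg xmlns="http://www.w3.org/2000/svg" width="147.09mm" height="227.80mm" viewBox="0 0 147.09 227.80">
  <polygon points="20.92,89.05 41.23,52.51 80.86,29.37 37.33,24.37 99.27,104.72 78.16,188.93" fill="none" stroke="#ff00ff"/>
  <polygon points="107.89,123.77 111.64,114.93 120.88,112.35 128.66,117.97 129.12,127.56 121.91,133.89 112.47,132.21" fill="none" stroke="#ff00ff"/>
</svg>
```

(bCNC post)
(Date: synthetic)
G21
G90
G0 X20.92 Y138.75
M3 S563
G1 X41.23 Y175.29 F2533
G1 X80.86 Y198.43
G1 X37.33 Y203.43
G1 X99.27 Y123.08
G1 X78.16 Y38.87
G1 X20.92 Y138.75
G0 X107.89 Y104.03
M3 S563
G1 X111.64 Y112.87 F2533
G1 X120.88 Y115.45
G1 X128.66 Y109.83
G1 X129.12 Y100.24
G1 X121.91 Y93.91
G1 X112.47 Y95.59
G1 X107.89 Y104.03
M5
G0 X0.00 Y0.00

Since the viewBox matches the mm dimensions, user units are millimetres directly. The only transform is the Y-flip y_m = 227.80 − y_svg.

Shape 1 is a closed polygon drawn with `<polygon>`. Its stroke #ff00ff means score at S563, F2533. After flipping Y the toolpath is (20.92,138.75) → (41.23,175.29) → (80.86,198.43) → (37.33,203.43) → (99.27,123.08) → (78.16,38.87) → (20.92,138.75), returning to the start.

Shape 2 is a regular polygon drawn with `<polygon>`. Its stroke #ff00ff means score at S563, F2533. After flipping Y the toolpath is (107.89,104.03) → (111.64,112.87) → (120.88,115.45) → (128.66,109.83) → (129.12,100.24) → (121.91,93.91) → (112.47,95.59) → (107.89,104.03), returning to the start.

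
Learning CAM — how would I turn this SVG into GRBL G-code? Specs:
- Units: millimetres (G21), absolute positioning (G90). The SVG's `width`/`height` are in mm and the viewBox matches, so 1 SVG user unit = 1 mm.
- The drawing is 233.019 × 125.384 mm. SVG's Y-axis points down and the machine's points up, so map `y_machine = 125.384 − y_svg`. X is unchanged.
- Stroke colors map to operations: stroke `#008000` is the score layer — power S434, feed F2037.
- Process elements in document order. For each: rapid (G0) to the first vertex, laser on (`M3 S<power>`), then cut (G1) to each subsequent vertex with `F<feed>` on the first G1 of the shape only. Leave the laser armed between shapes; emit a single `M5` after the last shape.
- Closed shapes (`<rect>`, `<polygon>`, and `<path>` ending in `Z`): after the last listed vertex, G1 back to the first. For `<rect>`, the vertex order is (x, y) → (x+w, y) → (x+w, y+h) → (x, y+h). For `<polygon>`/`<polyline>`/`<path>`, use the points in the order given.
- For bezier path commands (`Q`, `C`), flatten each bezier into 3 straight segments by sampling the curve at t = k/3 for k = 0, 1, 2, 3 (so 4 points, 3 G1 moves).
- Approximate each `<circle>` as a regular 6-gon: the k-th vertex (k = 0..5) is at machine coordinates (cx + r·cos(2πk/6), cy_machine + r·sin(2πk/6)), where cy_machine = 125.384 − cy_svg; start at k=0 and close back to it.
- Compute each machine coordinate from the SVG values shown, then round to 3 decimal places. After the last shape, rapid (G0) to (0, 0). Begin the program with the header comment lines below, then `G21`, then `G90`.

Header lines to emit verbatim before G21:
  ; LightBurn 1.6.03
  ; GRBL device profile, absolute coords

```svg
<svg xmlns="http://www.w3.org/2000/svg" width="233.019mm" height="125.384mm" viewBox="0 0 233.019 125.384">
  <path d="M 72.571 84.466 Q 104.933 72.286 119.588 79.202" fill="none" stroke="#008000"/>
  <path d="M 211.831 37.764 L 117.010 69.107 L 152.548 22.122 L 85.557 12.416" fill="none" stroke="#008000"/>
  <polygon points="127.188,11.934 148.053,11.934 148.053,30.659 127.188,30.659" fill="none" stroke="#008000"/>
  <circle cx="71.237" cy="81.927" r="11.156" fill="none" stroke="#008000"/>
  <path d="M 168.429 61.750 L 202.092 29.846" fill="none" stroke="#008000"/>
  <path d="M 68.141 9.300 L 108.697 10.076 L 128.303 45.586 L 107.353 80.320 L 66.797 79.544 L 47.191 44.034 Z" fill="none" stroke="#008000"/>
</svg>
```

; LightBurn 1.6.03
; GRBL device profile, absolute coords
G21
G90
G0 X72.571 Y40.918
M3 S434
G1 X92.178 Y46.916 F2037
G1 X107.851 Y48.671
G1 X119.588 Y46.182
G0 X211.831 Y87.620
M3 S434
G1 X117.010 Y56.277 F2037
G1 X152.548 Y103.262
G1 X85.557 Y112.968
G0 X127.188 Y113.450
M3 S434
G1 X148.053 Y113.450 F2037
G1 X148.053 Y94.725
G1 X127.188 Y94.725
G1 X127.188 Y113.450
G0 X82.393 Y43.457
M3 S434
G1 X76.815 Y53.118 F2037
G1 X65.659 Y53.118
G1 X60.081 Y43.457
G1 X65.659 Y33.796
G1 X76.815 Y33.796
G1 X82.393 Y43.457
G0 X168.429 Y63.634
M3 S434
G1 X202.092 Y95.538 F2037
G0 X68.141 Y116.084
M3 S434
G1 X108.697 Y115.308 F2037
G1 X128.303 Y79.798
G1 X107.353 Y45.064
G1 X66.797 Y45.840
G1 X47.191 Y81.350
G1 X68.141 Y116.084
M5
G0 X0.000 Y0.000

viewBox `0 0 233.019 125.384` with mm width/height → 1 unit = 1 mm. Flip: y_m = 125.384 − y_svg.

**Shape 1** — `<path>` quadratic bezier, stroke `#008000` → score (S434, F2037). Control points (SVG): P0=(72.571,84.466), P1=(104.933,72.286), P2=(119.588,79.202); sampled at t=k/3. Machine vertices: (72.571,40.918) → (92.178,46.916) → (107.851,48.671) → (119.588,46.182). Open path.

**Shape 2** — `<path>` open polyline, stroke `#008000` → score (S434, F2037). Machine vertices: (211.831,87.620) → (117.010,56.277) → (152.548,103.262) → (85.557,112.968). Open path.

**Shape 3** — `<polygon>` rectangle, stroke `#008000` → score (S434, F2037). Machine vertices: (127.188,113.450) → (148.053,113.450) → (148.053,94.725) → (127.188,94.725) → (127.188,113.450). Closed: final G1 returns to the first vertex.

**Shape 4** — `<circle>` circle, stroke `#008000` → score (S434, F2037). Machine vertices: (82.393,43.457) → (76.815,53.118) → (65.659,53.118) → (60.081,43.457) → (65.659,33.796) → (76.815,33.796) → (82.393,43.457). Closed: final G1 returns to the first vertex.

**Shape 5** — `<path>` line segment, stroke `#008000` → score (S434, F2037). Machine vertices: (168.429,63.634) → (202.092,95.538). Open path.

**Shape 6** — `<path>` regular polygon, stroke `#008000` → score (S434, F2037). Machine vertices: (68.141,116.084) → (108.697,115.308) → (128.303,79.798) → (107.353,45.064) → (66.797,45.840) → (47.191,81.350) → (68.141,116.084). Closed: final G1 returns to the first vertex.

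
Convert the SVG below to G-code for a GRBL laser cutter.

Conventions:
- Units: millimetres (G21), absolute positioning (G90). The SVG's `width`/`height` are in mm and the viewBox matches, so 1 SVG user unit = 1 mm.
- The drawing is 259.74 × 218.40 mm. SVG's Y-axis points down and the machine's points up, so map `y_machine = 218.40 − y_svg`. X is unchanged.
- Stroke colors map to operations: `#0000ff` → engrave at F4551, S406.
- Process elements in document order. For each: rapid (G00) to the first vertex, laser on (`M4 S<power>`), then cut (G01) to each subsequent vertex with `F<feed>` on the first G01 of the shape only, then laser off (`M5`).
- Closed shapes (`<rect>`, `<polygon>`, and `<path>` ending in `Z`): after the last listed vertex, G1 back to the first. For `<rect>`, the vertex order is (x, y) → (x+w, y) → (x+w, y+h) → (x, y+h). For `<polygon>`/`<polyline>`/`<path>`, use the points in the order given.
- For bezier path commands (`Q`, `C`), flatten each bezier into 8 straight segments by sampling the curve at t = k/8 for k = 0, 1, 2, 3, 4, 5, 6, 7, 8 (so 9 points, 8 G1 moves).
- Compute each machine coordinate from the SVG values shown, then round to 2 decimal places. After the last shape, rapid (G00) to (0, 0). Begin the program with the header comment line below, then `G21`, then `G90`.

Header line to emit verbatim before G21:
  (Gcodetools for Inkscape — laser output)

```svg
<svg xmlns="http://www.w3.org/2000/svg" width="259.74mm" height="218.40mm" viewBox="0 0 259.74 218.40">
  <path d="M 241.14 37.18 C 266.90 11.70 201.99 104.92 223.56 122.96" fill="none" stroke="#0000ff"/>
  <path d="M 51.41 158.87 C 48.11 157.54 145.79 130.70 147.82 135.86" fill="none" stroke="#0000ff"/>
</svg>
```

(Gcodetools for Inkscape — laser output)
G21
G90
G00 X241.14 Y181.22
M4 S406
G01 X246.90 Y185.59 F4551
G01 X246.23 Y181.10
G01 X241.21 Y170.03
G01 X233.92 Y154.65
G01 X226.44 Y137.23
G01 X220.83 Y120.04
G01 X219.18 Y105.35
G01 X223.56 Y95.44
M5
G00 X51.41 Y59.53
M4 S406
G01 X54.52 Y61.11 F4551
G01 X64.80 Y64.41
G01 X79.93 Y68.76
G01 X97.62 Y73.47
G01 X115.55 Y77.88
G01 X131.44 Y81.31
G01 X142.96 Y83.09
G01 X147.82 Y82.54
M5
G00 X0.00 Y0.00

1 u = 1 mm; y_m = 218.40 − y.

[1] `<path>` cubic bezier, #0000ff→engrave S406 F4551: (241.14,181.22) → (246.90,185.59) → (246.23,181.10) → (241.21,170.03) → (233.92,154.65) → (226.44,137.23) → (220.83,120.04) → (219.18,105.35) → (223.56,95.44)

[2] `<path>` cubic bezier, #0000ff→engrave S406 F4551: (51.41,59.53) → (54.52,61.11) → (64.80,64.41) → (79.93,68.76) → (97.62,73.47) → (115.55,77.88) → (131.44,81.31) → (142.96,83.09) → (147.82,82.54)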